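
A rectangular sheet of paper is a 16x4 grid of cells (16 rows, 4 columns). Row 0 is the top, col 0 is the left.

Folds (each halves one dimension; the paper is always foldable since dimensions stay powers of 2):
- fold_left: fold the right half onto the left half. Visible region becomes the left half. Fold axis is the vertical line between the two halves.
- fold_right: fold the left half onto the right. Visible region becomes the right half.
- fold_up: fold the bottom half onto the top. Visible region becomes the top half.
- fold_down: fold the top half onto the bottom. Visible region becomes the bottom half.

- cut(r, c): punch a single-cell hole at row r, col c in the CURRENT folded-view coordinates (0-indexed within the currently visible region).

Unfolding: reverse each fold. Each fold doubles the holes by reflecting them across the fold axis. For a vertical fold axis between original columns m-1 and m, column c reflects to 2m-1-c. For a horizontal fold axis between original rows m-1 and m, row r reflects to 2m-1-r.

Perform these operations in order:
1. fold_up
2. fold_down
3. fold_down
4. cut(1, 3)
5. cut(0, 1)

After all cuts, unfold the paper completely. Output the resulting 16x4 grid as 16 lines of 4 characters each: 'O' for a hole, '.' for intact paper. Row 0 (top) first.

Op 1 fold_up: fold axis h@8; visible region now rows[0,8) x cols[0,4) = 8x4
Op 2 fold_down: fold axis h@4; visible region now rows[4,8) x cols[0,4) = 4x4
Op 3 fold_down: fold axis h@6; visible region now rows[6,8) x cols[0,4) = 2x4
Op 4 cut(1, 3): punch at orig (7,3); cuts so far [(7, 3)]; region rows[6,8) x cols[0,4) = 2x4
Op 5 cut(0, 1): punch at orig (6,1); cuts so far [(6, 1), (7, 3)]; region rows[6,8) x cols[0,4) = 2x4
Unfold 1 (reflect across h@6): 4 holes -> [(4, 3), (5, 1), (6, 1), (7, 3)]
Unfold 2 (reflect across h@4): 8 holes -> [(0, 3), (1, 1), (2, 1), (3, 3), (4, 3), (5, 1), (6, 1), (7, 3)]
Unfold 3 (reflect across h@8): 16 holes -> [(0, 3), (1, 1), (2, 1), (3, 3), (4, 3), (5, 1), (6, 1), (7, 3), (8, 3), (9, 1), (10, 1), (11, 3), (12, 3), (13, 1), (14, 1), (15, 3)]

Answer: ...O
.O..
.O..
...O
...O
.O..
.O..
...O
...O
.O..
.O..
...O
...O
.O..
.O..
...O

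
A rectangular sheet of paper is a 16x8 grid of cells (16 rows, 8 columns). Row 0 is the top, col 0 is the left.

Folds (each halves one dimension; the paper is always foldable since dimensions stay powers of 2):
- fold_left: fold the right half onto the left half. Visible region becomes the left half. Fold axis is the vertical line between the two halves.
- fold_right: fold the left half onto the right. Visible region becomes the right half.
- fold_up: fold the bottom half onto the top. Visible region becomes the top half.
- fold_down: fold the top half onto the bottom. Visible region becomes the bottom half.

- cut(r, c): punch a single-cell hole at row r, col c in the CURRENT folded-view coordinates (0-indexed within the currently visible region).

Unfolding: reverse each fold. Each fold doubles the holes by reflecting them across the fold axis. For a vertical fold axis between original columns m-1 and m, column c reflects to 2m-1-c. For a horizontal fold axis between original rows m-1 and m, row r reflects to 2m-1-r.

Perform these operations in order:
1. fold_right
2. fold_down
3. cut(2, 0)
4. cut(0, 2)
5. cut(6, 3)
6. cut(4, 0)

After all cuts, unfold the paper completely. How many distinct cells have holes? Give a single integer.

Answer: 16

Derivation:
Op 1 fold_right: fold axis v@4; visible region now rows[0,16) x cols[4,8) = 16x4
Op 2 fold_down: fold axis h@8; visible region now rows[8,16) x cols[4,8) = 8x4
Op 3 cut(2, 0): punch at orig (10,4); cuts so far [(10, 4)]; region rows[8,16) x cols[4,8) = 8x4
Op 4 cut(0, 2): punch at orig (8,6); cuts so far [(8, 6), (10, 4)]; region rows[8,16) x cols[4,8) = 8x4
Op 5 cut(6, 3): punch at orig (14,7); cuts so far [(8, 6), (10, 4), (14, 7)]; region rows[8,16) x cols[4,8) = 8x4
Op 6 cut(4, 0): punch at orig (12,4); cuts so far [(8, 6), (10, 4), (12, 4), (14, 7)]; region rows[8,16) x cols[4,8) = 8x4
Unfold 1 (reflect across h@8): 8 holes -> [(1, 7), (3, 4), (5, 4), (7, 6), (8, 6), (10, 4), (12, 4), (14, 7)]
Unfold 2 (reflect across v@4): 16 holes -> [(1, 0), (1, 7), (3, 3), (3, 4), (5, 3), (5, 4), (7, 1), (7, 6), (8, 1), (8, 6), (10, 3), (10, 4), (12, 3), (12, 4), (14, 0), (14, 7)]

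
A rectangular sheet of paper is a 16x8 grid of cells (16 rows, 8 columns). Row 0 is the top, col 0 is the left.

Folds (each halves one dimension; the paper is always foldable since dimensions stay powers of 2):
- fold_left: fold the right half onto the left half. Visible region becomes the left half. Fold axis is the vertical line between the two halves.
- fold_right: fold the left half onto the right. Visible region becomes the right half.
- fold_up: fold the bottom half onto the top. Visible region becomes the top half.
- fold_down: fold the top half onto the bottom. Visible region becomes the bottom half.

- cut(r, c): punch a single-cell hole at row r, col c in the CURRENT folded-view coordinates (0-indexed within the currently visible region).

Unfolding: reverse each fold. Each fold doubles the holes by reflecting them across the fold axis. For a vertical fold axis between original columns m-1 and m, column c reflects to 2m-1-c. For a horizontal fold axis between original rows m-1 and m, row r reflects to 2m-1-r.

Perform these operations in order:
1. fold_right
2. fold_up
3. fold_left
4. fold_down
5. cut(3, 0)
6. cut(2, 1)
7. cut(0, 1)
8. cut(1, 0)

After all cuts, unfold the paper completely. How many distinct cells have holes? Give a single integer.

Answer: 64

Derivation:
Op 1 fold_right: fold axis v@4; visible region now rows[0,16) x cols[4,8) = 16x4
Op 2 fold_up: fold axis h@8; visible region now rows[0,8) x cols[4,8) = 8x4
Op 3 fold_left: fold axis v@6; visible region now rows[0,8) x cols[4,6) = 8x2
Op 4 fold_down: fold axis h@4; visible region now rows[4,8) x cols[4,6) = 4x2
Op 5 cut(3, 0): punch at orig (7,4); cuts so far [(7, 4)]; region rows[4,8) x cols[4,6) = 4x2
Op 6 cut(2, 1): punch at orig (6,5); cuts so far [(6, 5), (7, 4)]; region rows[4,8) x cols[4,6) = 4x2
Op 7 cut(0, 1): punch at orig (4,5); cuts so far [(4, 5), (6, 5), (7, 4)]; region rows[4,8) x cols[4,6) = 4x2
Op 8 cut(1, 0): punch at orig (5,4); cuts so far [(4, 5), (5, 4), (6, 5), (7, 4)]; region rows[4,8) x cols[4,6) = 4x2
Unfold 1 (reflect across h@4): 8 holes -> [(0, 4), (1, 5), (2, 4), (3, 5), (4, 5), (5, 4), (6, 5), (7, 4)]
Unfold 2 (reflect across v@6): 16 holes -> [(0, 4), (0, 7), (1, 5), (1, 6), (2, 4), (2, 7), (3, 5), (3, 6), (4, 5), (4, 6), (5, 4), (5, 7), (6, 5), (6, 6), (7, 4), (7, 7)]
Unfold 3 (reflect across h@8): 32 holes -> [(0, 4), (0, 7), (1, 5), (1, 6), (2, 4), (2, 7), (3, 5), (3, 6), (4, 5), (4, 6), (5, 4), (5, 7), (6, 5), (6, 6), (7, 4), (7, 7), (8, 4), (8, 7), (9, 5), (9, 6), (10, 4), (10, 7), (11, 5), (11, 6), (12, 5), (12, 6), (13, 4), (13, 7), (14, 5), (14, 6), (15, 4), (15, 7)]
Unfold 4 (reflect across v@4): 64 holes -> [(0, 0), (0, 3), (0, 4), (0, 7), (1, 1), (1, 2), (1, 5), (1, 6), (2, 0), (2, 3), (2, 4), (2, 7), (3, 1), (3, 2), (3, 5), (3, 6), (4, 1), (4, 2), (4, 5), (4, 6), (5, 0), (5, 3), (5, 4), (5, 7), (6, 1), (6, 2), (6, 5), (6, 6), (7, 0), (7, 3), (7, 4), (7, 7), (8, 0), (8, 3), (8, 4), (8, 7), (9, 1), (9, 2), (9, 5), (9, 6), (10, 0), (10, 3), (10, 4), (10, 7), (11, 1), (11, 2), (11, 5), (11, 6), (12, 1), (12, 2), (12, 5), (12, 6), (13, 0), (13, 3), (13, 4), (13, 7), (14, 1), (14, 2), (14, 5), (14, 6), (15, 0), (15, 3), (15, 4), (15, 7)]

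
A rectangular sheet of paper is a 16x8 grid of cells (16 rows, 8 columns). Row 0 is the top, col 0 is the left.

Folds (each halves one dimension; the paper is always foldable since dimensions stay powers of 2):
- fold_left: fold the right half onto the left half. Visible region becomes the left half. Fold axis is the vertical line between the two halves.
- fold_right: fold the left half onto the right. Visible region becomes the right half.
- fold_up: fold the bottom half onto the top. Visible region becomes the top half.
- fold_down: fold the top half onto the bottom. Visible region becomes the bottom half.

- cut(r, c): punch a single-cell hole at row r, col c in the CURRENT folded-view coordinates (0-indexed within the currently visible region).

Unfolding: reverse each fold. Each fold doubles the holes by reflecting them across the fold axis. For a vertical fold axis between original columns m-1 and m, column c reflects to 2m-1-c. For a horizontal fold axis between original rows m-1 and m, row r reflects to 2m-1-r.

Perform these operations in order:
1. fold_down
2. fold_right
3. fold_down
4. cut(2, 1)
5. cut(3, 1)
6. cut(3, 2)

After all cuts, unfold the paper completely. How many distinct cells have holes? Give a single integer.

Op 1 fold_down: fold axis h@8; visible region now rows[8,16) x cols[0,8) = 8x8
Op 2 fold_right: fold axis v@4; visible region now rows[8,16) x cols[4,8) = 8x4
Op 3 fold_down: fold axis h@12; visible region now rows[12,16) x cols[4,8) = 4x4
Op 4 cut(2, 1): punch at orig (14,5); cuts so far [(14, 5)]; region rows[12,16) x cols[4,8) = 4x4
Op 5 cut(3, 1): punch at orig (15,5); cuts so far [(14, 5), (15, 5)]; region rows[12,16) x cols[4,8) = 4x4
Op 6 cut(3, 2): punch at orig (15,6); cuts so far [(14, 5), (15, 5), (15, 6)]; region rows[12,16) x cols[4,8) = 4x4
Unfold 1 (reflect across h@12): 6 holes -> [(8, 5), (8, 6), (9, 5), (14, 5), (15, 5), (15, 6)]
Unfold 2 (reflect across v@4): 12 holes -> [(8, 1), (8, 2), (8, 5), (8, 6), (9, 2), (9, 5), (14, 2), (14, 5), (15, 1), (15, 2), (15, 5), (15, 6)]
Unfold 3 (reflect across h@8): 24 holes -> [(0, 1), (0, 2), (0, 5), (0, 6), (1, 2), (1, 5), (6, 2), (6, 5), (7, 1), (7, 2), (7, 5), (7, 6), (8, 1), (8, 2), (8, 5), (8, 6), (9, 2), (9, 5), (14, 2), (14, 5), (15, 1), (15, 2), (15, 5), (15, 6)]

Answer: 24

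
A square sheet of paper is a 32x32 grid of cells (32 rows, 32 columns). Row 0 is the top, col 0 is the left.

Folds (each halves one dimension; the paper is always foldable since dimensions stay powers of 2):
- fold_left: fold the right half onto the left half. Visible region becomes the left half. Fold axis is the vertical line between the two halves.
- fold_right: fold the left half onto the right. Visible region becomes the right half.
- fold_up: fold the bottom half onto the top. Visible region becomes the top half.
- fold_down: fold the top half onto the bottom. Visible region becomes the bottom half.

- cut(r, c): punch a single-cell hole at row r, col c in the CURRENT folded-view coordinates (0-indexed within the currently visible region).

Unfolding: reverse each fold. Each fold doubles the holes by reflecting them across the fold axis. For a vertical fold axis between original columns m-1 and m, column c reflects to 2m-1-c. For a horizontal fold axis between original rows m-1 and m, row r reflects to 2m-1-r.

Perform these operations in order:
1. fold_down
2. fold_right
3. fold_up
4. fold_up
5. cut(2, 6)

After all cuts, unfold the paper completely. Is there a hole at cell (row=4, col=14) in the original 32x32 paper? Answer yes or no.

Answer: no

Derivation:
Op 1 fold_down: fold axis h@16; visible region now rows[16,32) x cols[0,32) = 16x32
Op 2 fold_right: fold axis v@16; visible region now rows[16,32) x cols[16,32) = 16x16
Op 3 fold_up: fold axis h@24; visible region now rows[16,24) x cols[16,32) = 8x16
Op 4 fold_up: fold axis h@20; visible region now rows[16,20) x cols[16,32) = 4x16
Op 5 cut(2, 6): punch at orig (18,22); cuts so far [(18, 22)]; region rows[16,20) x cols[16,32) = 4x16
Unfold 1 (reflect across h@20): 2 holes -> [(18, 22), (21, 22)]
Unfold 2 (reflect across h@24): 4 holes -> [(18, 22), (21, 22), (26, 22), (29, 22)]
Unfold 3 (reflect across v@16): 8 holes -> [(18, 9), (18, 22), (21, 9), (21, 22), (26, 9), (26, 22), (29, 9), (29, 22)]
Unfold 4 (reflect across h@16): 16 holes -> [(2, 9), (2, 22), (5, 9), (5, 22), (10, 9), (10, 22), (13, 9), (13, 22), (18, 9), (18, 22), (21, 9), (21, 22), (26, 9), (26, 22), (29, 9), (29, 22)]
Holes: [(2, 9), (2, 22), (5, 9), (5, 22), (10, 9), (10, 22), (13, 9), (13, 22), (18, 9), (18, 22), (21, 9), (21, 22), (26, 9), (26, 22), (29, 9), (29, 22)]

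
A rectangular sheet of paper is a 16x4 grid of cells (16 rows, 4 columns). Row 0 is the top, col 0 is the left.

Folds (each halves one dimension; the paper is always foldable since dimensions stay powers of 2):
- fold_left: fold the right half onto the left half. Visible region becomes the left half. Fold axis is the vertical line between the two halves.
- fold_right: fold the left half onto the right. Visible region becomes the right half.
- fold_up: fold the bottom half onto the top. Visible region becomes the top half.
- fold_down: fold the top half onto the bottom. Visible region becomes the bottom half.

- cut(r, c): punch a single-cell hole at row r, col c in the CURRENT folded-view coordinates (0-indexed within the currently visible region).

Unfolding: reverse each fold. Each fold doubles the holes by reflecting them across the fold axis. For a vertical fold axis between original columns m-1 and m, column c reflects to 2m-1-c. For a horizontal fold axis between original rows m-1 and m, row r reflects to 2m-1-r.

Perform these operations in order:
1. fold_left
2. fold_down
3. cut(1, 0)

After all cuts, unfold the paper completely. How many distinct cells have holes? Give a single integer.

Answer: 4

Derivation:
Op 1 fold_left: fold axis v@2; visible region now rows[0,16) x cols[0,2) = 16x2
Op 2 fold_down: fold axis h@8; visible region now rows[8,16) x cols[0,2) = 8x2
Op 3 cut(1, 0): punch at orig (9,0); cuts so far [(9, 0)]; region rows[8,16) x cols[0,2) = 8x2
Unfold 1 (reflect across h@8): 2 holes -> [(6, 0), (9, 0)]
Unfold 2 (reflect across v@2): 4 holes -> [(6, 0), (6, 3), (9, 0), (9, 3)]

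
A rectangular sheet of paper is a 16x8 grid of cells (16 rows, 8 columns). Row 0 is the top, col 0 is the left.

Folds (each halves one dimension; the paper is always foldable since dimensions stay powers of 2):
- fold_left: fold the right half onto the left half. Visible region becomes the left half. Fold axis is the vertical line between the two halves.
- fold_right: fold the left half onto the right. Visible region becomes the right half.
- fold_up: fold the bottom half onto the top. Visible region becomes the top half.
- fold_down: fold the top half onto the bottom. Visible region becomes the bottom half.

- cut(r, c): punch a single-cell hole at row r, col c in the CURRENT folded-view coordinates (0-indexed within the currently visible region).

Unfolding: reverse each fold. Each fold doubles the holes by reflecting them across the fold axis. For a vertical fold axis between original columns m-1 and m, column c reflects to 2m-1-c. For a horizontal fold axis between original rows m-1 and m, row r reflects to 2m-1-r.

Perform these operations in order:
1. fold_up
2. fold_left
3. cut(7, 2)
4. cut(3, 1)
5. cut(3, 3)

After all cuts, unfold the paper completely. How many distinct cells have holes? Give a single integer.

Op 1 fold_up: fold axis h@8; visible region now rows[0,8) x cols[0,8) = 8x8
Op 2 fold_left: fold axis v@4; visible region now rows[0,8) x cols[0,4) = 8x4
Op 3 cut(7, 2): punch at orig (7,2); cuts so far [(7, 2)]; region rows[0,8) x cols[0,4) = 8x4
Op 4 cut(3, 1): punch at orig (3,1); cuts so far [(3, 1), (7, 2)]; region rows[0,8) x cols[0,4) = 8x4
Op 5 cut(3, 3): punch at orig (3,3); cuts so far [(3, 1), (3, 3), (7, 2)]; region rows[0,8) x cols[0,4) = 8x4
Unfold 1 (reflect across v@4): 6 holes -> [(3, 1), (3, 3), (3, 4), (3, 6), (7, 2), (7, 5)]
Unfold 2 (reflect across h@8): 12 holes -> [(3, 1), (3, 3), (3, 4), (3, 6), (7, 2), (7, 5), (8, 2), (8, 5), (12, 1), (12, 3), (12, 4), (12, 6)]

Answer: 12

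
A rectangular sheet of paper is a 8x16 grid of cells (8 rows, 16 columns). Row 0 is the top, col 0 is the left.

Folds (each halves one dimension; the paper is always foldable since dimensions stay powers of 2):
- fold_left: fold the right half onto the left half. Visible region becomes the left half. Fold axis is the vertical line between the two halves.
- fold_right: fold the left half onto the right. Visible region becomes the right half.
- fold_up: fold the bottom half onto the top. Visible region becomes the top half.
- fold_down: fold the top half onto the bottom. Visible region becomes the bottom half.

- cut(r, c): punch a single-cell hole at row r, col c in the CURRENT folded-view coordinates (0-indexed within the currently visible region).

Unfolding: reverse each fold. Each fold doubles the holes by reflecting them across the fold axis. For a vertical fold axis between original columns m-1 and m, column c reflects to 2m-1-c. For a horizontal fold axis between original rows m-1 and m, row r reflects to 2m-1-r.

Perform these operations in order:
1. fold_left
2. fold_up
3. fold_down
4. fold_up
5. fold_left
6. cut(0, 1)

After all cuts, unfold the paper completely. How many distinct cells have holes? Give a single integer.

Answer: 32

Derivation:
Op 1 fold_left: fold axis v@8; visible region now rows[0,8) x cols[0,8) = 8x8
Op 2 fold_up: fold axis h@4; visible region now rows[0,4) x cols[0,8) = 4x8
Op 3 fold_down: fold axis h@2; visible region now rows[2,4) x cols[0,8) = 2x8
Op 4 fold_up: fold axis h@3; visible region now rows[2,3) x cols[0,8) = 1x8
Op 5 fold_left: fold axis v@4; visible region now rows[2,3) x cols[0,4) = 1x4
Op 6 cut(0, 1): punch at orig (2,1); cuts so far [(2, 1)]; region rows[2,3) x cols[0,4) = 1x4
Unfold 1 (reflect across v@4): 2 holes -> [(2, 1), (2, 6)]
Unfold 2 (reflect across h@3): 4 holes -> [(2, 1), (2, 6), (3, 1), (3, 6)]
Unfold 3 (reflect across h@2): 8 holes -> [(0, 1), (0, 6), (1, 1), (1, 6), (2, 1), (2, 6), (3, 1), (3, 6)]
Unfold 4 (reflect across h@4): 16 holes -> [(0, 1), (0, 6), (1, 1), (1, 6), (2, 1), (2, 6), (3, 1), (3, 6), (4, 1), (4, 6), (5, 1), (5, 6), (6, 1), (6, 6), (7, 1), (7, 6)]
Unfold 5 (reflect across v@8): 32 holes -> [(0, 1), (0, 6), (0, 9), (0, 14), (1, 1), (1, 6), (1, 9), (1, 14), (2, 1), (2, 6), (2, 9), (2, 14), (3, 1), (3, 6), (3, 9), (3, 14), (4, 1), (4, 6), (4, 9), (4, 14), (5, 1), (5, 6), (5, 9), (5, 14), (6, 1), (6, 6), (6, 9), (6, 14), (7, 1), (7, 6), (7, 9), (7, 14)]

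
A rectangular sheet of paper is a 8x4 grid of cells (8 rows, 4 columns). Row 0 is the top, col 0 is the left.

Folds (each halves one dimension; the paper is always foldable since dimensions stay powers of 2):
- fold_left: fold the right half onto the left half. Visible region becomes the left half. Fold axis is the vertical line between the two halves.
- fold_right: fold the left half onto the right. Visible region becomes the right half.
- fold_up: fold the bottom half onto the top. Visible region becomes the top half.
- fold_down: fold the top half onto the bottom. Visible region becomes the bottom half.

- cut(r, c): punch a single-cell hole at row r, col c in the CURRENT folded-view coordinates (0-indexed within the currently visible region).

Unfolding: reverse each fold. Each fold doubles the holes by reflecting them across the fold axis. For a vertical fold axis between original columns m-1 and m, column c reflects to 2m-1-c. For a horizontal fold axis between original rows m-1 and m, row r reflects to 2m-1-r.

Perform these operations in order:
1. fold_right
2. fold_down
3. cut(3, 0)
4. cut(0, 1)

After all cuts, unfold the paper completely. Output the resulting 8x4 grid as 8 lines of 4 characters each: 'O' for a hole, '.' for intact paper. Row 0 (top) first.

Op 1 fold_right: fold axis v@2; visible region now rows[0,8) x cols[2,4) = 8x2
Op 2 fold_down: fold axis h@4; visible region now rows[4,8) x cols[2,4) = 4x2
Op 3 cut(3, 0): punch at orig (7,2); cuts so far [(7, 2)]; region rows[4,8) x cols[2,4) = 4x2
Op 4 cut(0, 1): punch at orig (4,3); cuts so far [(4, 3), (7, 2)]; region rows[4,8) x cols[2,4) = 4x2
Unfold 1 (reflect across h@4): 4 holes -> [(0, 2), (3, 3), (4, 3), (7, 2)]
Unfold 2 (reflect across v@2): 8 holes -> [(0, 1), (0, 2), (3, 0), (3, 3), (4, 0), (4, 3), (7, 1), (7, 2)]

Answer: .OO.
....
....
O..O
O..O
....
....
.OO.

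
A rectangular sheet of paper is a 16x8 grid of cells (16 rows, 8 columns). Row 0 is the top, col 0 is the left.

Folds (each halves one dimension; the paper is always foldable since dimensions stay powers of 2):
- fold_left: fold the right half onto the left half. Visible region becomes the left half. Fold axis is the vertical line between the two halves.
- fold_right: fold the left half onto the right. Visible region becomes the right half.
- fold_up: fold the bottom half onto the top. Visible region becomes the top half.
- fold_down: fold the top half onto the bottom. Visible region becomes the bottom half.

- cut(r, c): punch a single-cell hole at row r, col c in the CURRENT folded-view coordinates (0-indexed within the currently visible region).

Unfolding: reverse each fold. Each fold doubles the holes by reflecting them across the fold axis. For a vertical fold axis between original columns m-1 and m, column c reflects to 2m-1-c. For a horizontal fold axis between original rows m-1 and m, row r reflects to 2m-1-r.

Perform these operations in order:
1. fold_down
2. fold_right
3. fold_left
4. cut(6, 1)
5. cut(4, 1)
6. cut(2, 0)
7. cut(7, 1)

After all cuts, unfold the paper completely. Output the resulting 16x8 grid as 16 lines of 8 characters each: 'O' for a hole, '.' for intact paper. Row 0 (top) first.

Answer: .OO..OO.
.OO..OO.
........
.OO..OO.
........
O..OO..O
........
........
........
........
O..OO..O
........
.OO..OO.
........
.OO..OO.
.OO..OO.

Derivation:
Op 1 fold_down: fold axis h@8; visible region now rows[8,16) x cols[0,8) = 8x8
Op 2 fold_right: fold axis v@4; visible region now rows[8,16) x cols[4,8) = 8x4
Op 3 fold_left: fold axis v@6; visible region now rows[8,16) x cols[4,6) = 8x2
Op 4 cut(6, 1): punch at orig (14,5); cuts so far [(14, 5)]; region rows[8,16) x cols[4,6) = 8x2
Op 5 cut(4, 1): punch at orig (12,5); cuts so far [(12, 5), (14, 5)]; region rows[8,16) x cols[4,6) = 8x2
Op 6 cut(2, 0): punch at orig (10,4); cuts so far [(10, 4), (12, 5), (14, 5)]; region rows[8,16) x cols[4,6) = 8x2
Op 7 cut(7, 1): punch at orig (15,5); cuts so far [(10, 4), (12, 5), (14, 5), (15, 5)]; region rows[8,16) x cols[4,6) = 8x2
Unfold 1 (reflect across v@6): 8 holes -> [(10, 4), (10, 7), (12, 5), (12, 6), (14, 5), (14, 6), (15, 5), (15, 6)]
Unfold 2 (reflect across v@4): 16 holes -> [(10, 0), (10, 3), (10, 4), (10, 7), (12, 1), (12, 2), (12, 5), (12, 6), (14, 1), (14, 2), (14, 5), (14, 6), (15, 1), (15, 2), (15, 5), (15, 6)]
Unfold 3 (reflect across h@8): 32 holes -> [(0, 1), (0, 2), (0, 5), (0, 6), (1, 1), (1, 2), (1, 5), (1, 6), (3, 1), (3, 2), (3, 5), (3, 6), (5, 0), (5, 3), (5, 4), (5, 7), (10, 0), (10, 3), (10, 4), (10, 7), (12, 1), (12, 2), (12, 5), (12, 6), (14, 1), (14, 2), (14, 5), (14, 6), (15, 1), (15, 2), (15, 5), (15, 6)]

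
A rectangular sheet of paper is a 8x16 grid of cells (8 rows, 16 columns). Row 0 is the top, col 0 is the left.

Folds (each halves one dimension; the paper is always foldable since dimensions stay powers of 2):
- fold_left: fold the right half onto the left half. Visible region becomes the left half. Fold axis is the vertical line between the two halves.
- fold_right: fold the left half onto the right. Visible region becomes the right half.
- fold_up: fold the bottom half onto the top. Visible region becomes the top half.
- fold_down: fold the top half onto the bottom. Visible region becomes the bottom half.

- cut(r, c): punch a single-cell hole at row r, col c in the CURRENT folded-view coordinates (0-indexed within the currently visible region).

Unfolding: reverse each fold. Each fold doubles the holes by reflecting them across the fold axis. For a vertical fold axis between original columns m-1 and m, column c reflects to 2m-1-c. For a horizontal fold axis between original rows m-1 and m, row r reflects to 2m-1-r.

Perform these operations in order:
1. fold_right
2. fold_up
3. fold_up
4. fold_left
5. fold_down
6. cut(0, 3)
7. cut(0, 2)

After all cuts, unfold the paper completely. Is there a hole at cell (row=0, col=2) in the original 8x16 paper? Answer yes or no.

Op 1 fold_right: fold axis v@8; visible region now rows[0,8) x cols[8,16) = 8x8
Op 2 fold_up: fold axis h@4; visible region now rows[0,4) x cols[8,16) = 4x8
Op 3 fold_up: fold axis h@2; visible region now rows[0,2) x cols[8,16) = 2x8
Op 4 fold_left: fold axis v@12; visible region now rows[0,2) x cols[8,12) = 2x4
Op 5 fold_down: fold axis h@1; visible region now rows[1,2) x cols[8,12) = 1x4
Op 6 cut(0, 3): punch at orig (1,11); cuts so far [(1, 11)]; region rows[1,2) x cols[8,12) = 1x4
Op 7 cut(0, 2): punch at orig (1,10); cuts so far [(1, 10), (1, 11)]; region rows[1,2) x cols[8,12) = 1x4
Unfold 1 (reflect across h@1): 4 holes -> [(0, 10), (0, 11), (1, 10), (1, 11)]
Unfold 2 (reflect across v@12): 8 holes -> [(0, 10), (0, 11), (0, 12), (0, 13), (1, 10), (1, 11), (1, 12), (1, 13)]
Unfold 3 (reflect across h@2): 16 holes -> [(0, 10), (0, 11), (0, 12), (0, 13), (1, 10), (1, 11), (1, 12), (1, 13), (2, 10), (2, 11), (2, 12), (2, 13), (3, 10), (3, 11), (3, 12), (3, 13)]
Unfold 4 (reflect across h@4): 32 holes -> [(0, 10), (0, 11), (0, 12), (0, 13), (1, 10), (1, 11), (1, 12), (1, 13), (2, 10), (2, 11), (2, 12), (2, 13), (3, 10), (3, 11), (3, 12), (3, 13), (4, 10), (4, 11), (4, 12), (4, 13), (5, 10), (5, 11), (5, 12), (5, 13), (6, 10), (6, 11), (6, 12), (6, 13), (7, 10), (7, 11), (7, 12), (7, 13)]
Unfold 5 (reflect across v@8): 64 holes -> [(0, 2), (0, 3), (0, 4), (0, 5), (0, 10), (0, 11), (0, 12), (0, 13), (1, 2), (1, 3), (1, 4), (1, 5), (1, 10), (1, 11), (1, 12), (1, 13), (2, 2), (2, 3), (2, 4), (2, 5), (2, 10), (2, 11), (2, 12), (2, 13), (3, 2), (3, 3), (3, 4), (3, 5), (3, 10), (3, 11), (3, 12), (3, 13), (4, 2), (4, 3), (4, 4), (4, 5), (4, 10), (4, 11), (4, 12), (4, 13), (5, 2), (5, 3), (5, 4), (5, 5), (5, 10), (5, 11), (5, 12), (5, 13), (6, 2), (6, 3), (6, 4), (6, 5), (6, 10), (6, 11), (6, 12), (6, 13), (7, 2), (7, 3), (7, 4), (7, 5), (7, 10), (7, 11), (7, 12), (7, 13)]
Holes: [(0, 2), (0, 3), (0, 4), (0, 5), (0, 10), (0, 11), (0, 12), (0, 13), (1, 2), (1, 3), (1, 4), (1, 5), (1, 10), (1, 11), (1, 12), (1, 13), (2, 2), (2, 3), (2, 4), (2, 5), (2, 10), (2, 11), (2, 12), (2, 13), (3, 2), (3, 3), (3, 4), (3, 5), (3, 10), (3, 11), (3, 12), (3, 13), (4, 2), (4, 3), (4, 4), (4, 5), (4, 10), (4, 11), (4, 12), (4, 13), (5, 2), (5, 3), (5, 4), (5, 5), (5, 10), (5, 11), (5, 12), (5, 13), (6, 2), (6, 3), (6, 4), (6, 5), (6, 10), (6, 11), (6, 12), (6, 13), (7, 2), (7, 3), (7, 4), (7, 5), (7, 10), (7, 11), (7, 12), (7, 13)]

Answer: yes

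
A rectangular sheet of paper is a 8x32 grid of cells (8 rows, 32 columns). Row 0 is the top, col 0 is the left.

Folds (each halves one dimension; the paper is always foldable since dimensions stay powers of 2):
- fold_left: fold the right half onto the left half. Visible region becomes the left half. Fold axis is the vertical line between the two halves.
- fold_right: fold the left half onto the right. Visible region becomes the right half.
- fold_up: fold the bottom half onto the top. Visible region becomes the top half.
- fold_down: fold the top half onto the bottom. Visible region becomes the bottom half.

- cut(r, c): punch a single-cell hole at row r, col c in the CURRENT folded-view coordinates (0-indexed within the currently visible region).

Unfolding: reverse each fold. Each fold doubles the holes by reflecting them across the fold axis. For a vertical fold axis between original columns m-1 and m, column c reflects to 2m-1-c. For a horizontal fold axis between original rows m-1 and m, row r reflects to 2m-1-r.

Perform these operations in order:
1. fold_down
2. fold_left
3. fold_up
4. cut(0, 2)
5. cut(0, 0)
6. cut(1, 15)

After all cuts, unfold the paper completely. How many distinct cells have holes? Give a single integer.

Answer: 24

Derivation:
Op 1 fold_down: fold axis h@4; visible region now rows[4,8) x cols[0,32) = 4x32
Op 2 fold_left: fold axis v@16; visible region now rows[4,8) x cols[0,16) = 4x16
Op 3 fold_up: fold axis h@6; visible region now rows[4,6) x cols[0,16) = 2x16
Op 4 cut(0, 2): punch at orig (4,2); cuts so far [(4, 2)]; region rows[4,6) x cols[0,16) = 2x16
Op 5 cut(0, 0): punch at orig (4,0); cuts so far [(4, 0), (4, 2)]; region rows[4,6) x cols[0,16) = 2x16
Op 6 cut(1, 15): punch at orig (5,15); cuts so far [(4, 0), (4, 2), (5, 15)]; region rows[4,6) x cols[0,16) = 2x16
Unfold 1 (reflect across h@6): 6 holes -> [(4, 0), (4, 2), (5, 15), (6, 15), (7, 0), (7, 2)]
Unfold 2 (reflect across v@16): 12 holes -> [(4, 0), (4, 2), (4, 29), (4, 31), (5, 15), (5, 16), (6, 15), (6, 16), (7, 0), (7, 2), (7, 29), (7, 31)]
Unfold 3 (reflect across h@4): 24 holes -> [(0, 0), (0, 2), (0, 29), (0, 31), (1, 15), (1, 16), (2, 15), (2, 16), (3, 0), (3, 2), (3, 29), (3, 31), (4, 0), (4, 2), (4, 29), (4, 31), (5, 15), (5, 16), (6, 15), (6, 16), (7, 0), (7, 2), (7, 29), (7, 31)]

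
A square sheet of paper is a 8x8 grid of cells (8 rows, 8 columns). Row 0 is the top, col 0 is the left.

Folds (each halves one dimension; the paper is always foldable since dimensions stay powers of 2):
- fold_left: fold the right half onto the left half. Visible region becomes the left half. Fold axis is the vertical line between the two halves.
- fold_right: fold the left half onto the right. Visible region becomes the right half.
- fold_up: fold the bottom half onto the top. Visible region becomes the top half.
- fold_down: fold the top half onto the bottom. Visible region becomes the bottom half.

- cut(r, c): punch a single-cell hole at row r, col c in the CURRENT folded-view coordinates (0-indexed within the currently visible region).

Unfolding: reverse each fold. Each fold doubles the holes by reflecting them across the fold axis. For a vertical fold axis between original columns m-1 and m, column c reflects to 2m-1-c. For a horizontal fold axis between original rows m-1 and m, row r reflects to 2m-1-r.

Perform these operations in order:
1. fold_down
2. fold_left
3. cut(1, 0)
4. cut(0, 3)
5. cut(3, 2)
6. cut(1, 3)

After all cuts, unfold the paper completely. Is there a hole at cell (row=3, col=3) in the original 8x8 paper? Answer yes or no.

Op 1 fold_down: fold axis h@4; visible region now rows[4,8) x cols[0,8) = 4x8
Op 2 fold_left: fold axis v@4; visible region now rows[4,8) x cols[0,4) = 4x4
Op 3 cut(1, 0): punch at orig (5,0); cuts so far [(5, 0)]; region rows[4,8) x cols[0,4) = 4x4
Op 4 cut(0, 3): punch at orig (4,3); cuts so far [(4, 3), (5, 0)]; region rows[4,8) x cols[0,4) = 4x4
Op 5 cut(3, 2): punch at orig (7,2); cuts so far [(4, 3), (5, 0), (7, 2)]; region rows[4,8) x cols[0,4) = 4x4
Op 6 cut(1, 3): punch at orig (5,3); cuts so far [(4, 3), (5, 0), (5, 3), (7, 2)]; region rows[4,8) x cols[0,4) = 4x4
Unfold 1 (reflect across v@4): 8 holes -> [(4, 3), (4, 4), (5, 0), (5, 3), (5, 4), (5, 7), (7, 2), (7, 5)]
Unfold 2 (reflect across h@4): 16 holes -> [(0, 2), (0, 5), (2, 0), (2, 3), (2, 4), (2, 7), (3, 3), (3, 4), (4, 3), (4, 4), (5, 0), (5, 3), (5, 4), (5, 7), (7, 2), (7, 5)]
Holes: [(0, 2), (0, 5), (2, 0), (2, 3), (2, 4), (2, 7), (3, 3), (3, 4), (4, 3), (4, 4), (5, 0), (5, 3), (5, 4), (5, 7), (7, 2), (7, 5)]

Answer: yes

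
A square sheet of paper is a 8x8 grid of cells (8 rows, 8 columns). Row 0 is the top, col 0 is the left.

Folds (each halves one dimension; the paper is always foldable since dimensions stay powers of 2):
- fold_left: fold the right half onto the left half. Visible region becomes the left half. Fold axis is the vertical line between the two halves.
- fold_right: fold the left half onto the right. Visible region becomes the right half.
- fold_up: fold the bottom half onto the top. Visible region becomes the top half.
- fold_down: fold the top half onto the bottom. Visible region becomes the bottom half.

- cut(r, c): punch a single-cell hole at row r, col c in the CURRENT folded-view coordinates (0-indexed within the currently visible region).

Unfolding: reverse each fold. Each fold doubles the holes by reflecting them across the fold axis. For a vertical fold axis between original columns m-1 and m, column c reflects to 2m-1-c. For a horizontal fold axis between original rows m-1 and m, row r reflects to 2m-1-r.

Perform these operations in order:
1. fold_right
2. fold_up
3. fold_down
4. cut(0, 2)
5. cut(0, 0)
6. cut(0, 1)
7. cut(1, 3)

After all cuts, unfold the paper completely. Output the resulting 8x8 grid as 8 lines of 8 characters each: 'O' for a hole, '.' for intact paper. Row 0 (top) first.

Op 1 fold_right: fold axis v@4; visible region now rows[0,8) x cols[4,8) = 8x4
Op 2 fold_up: fold axis h@4; visible region now rows[0,4) x cols[4,8) = 4x4
Op 3 fold_down: fold axis h@2; visible region now rows[2,4) x cols[4,8) = 2x4
Op 4 cut(0, 2): punch at orig (2,6); cuts so far [(2, 6)]; region rows[2,4) x cols[4,8) = 2x4
Op 5 cut(0, 0): punch at orig (2,4); cuts so far [(2, 4), (2, 6)]; region rows[2,4) x cols[4,8) = 2x4
Op 6 cut(0, 1): punch at orig (2,5); cuts so far [(2, 4), (2, 5), (2, 6)]; region rows[2,4) x cols[4,8) = 2x4
Op 7 cut(1, 3): punch at orig (3,7); cuts so far [(2, 4), (2, 5), (2, 6), (3, 7)]; region rows[2,4) x cols[4,8) = 2x4
Unfold 1 (reflect across h@2): 8 holes -> [(0, 7), (1, 4), (1, 5), (1, 6), (2, 4), (2, 5), (2, 6), (3, 7)]
Unfold 2 (reflect across h@4): 16 holes -> [(0, 7), (1, 4), (1, 5), (1, 6), (2, 4), (2, 5), (2, 6), (3, 7), (4, 7), (5, 4), (5, 5), (5, 6), (6, 4), (6, 5), (6, 6), (7, 7)]
Unfold 3 (reflect across v@4): 32 holes -> [(0, 0), (0, 7), (1, 1), (1, 2), (1, 3), (1, 4), (1, 5), (1, 6), (2, 1), (2, 2), (2, 3), (2, 4), (2, 5), (2, 6), (3, 0), (3, 7), (4, 0), (4, 7), (5, 1), (5, 2), (5, 3), (5, 4), (5, 5), (5, 6), (6, 1), (6, 2), (6, 3), (6, 4), (6, 5), (6, 6), (7, 0), (7, 7)]

Answer: O......O
.OOOOOO.
.OOOOOO.
O......O
O......O
.OOOOOO.
.OOOOOO.
O......O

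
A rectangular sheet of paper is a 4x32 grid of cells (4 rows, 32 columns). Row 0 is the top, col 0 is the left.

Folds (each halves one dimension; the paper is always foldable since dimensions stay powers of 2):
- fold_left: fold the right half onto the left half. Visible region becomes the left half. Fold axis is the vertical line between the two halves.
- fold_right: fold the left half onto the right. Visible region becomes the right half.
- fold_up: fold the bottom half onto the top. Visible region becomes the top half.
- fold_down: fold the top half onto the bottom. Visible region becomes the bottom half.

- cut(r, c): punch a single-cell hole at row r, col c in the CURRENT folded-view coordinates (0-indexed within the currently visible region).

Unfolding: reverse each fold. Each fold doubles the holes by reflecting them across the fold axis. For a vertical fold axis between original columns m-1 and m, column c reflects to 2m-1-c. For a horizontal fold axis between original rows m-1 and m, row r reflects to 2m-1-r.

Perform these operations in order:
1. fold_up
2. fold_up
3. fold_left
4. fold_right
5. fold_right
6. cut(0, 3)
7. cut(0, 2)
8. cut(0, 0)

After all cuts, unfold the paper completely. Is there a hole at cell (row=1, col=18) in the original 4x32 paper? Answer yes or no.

Op 1 fold_up: fold axis h@2; visible region now rows[0,2) x cols[0,32) = 2x32
Op 2 fold_up: fold axis h@1; visible region now rows[0,1) x cols[0,32) = 1x32
Op 3 fold_left: fold axis v@16; visible region now rows[0,1) x cols[0,16) = 1x16
Op 4 fold_right: fold axis v@8; visible region now rows[0,1) x cols[8,16) = 1x8
Op 5 fold_right: fold axis v@12; visible region now rows[0,1) x cols[12,16) = 1x4
Op 6 cut(0, 3): punch at orig (0,15); cuts so far [(0, 15)]; region rows[0,1) x cols[12,16) = 1x4
Op 7 cut(0, 2): punch at orig (0,14); cuts so far [(0, 14), (0, 15)]; region rows[0,1) x cols[12,16) = 1x4
Op 8 cut(0, 0): punch at orig (0,12); cuts so far [(0, 12), (0, 14), (0, 15)]; region rows[0,1) x cols[12,16) = 1x4
Unfold 1 (reflect across v@12): 6 holes -> [(0, 8), (0, 9), (0, 11), (0, 12), (0, 14), (0, 15)]
Unfold 2 (reflect across v@8): 12 holes -> [(0, 0), (0, 1), (0, 3), (0, 4), (0, 6), (0, 7), (0, 8), (0, 9), (0, 11), (0, 12), (0, 14), (0, 15)]
Unfold 3 (reflect across v@16): 24 holes -> [(0, 0), (0, 1), (0, 3), (0, 4), (0, 6), (0, 7), (0, 8), (0, 9), (0, 11), (0, 12), (0, 14), (0, 15), (0, 16), (0, 17), (0, 19), (0, 20), (0, 22), (0, 23), (0, 24), (0, 25), (0, 27), (0, 28), (0, 30), (0, 31)]
Unfold 4 (reflect across h@1): 48 holes -> [(0, 0), (0, 1), (0, 3), (0, 4), (0, 6), (0, 7), (0, 8), (0, 9), (0, 11), (0, 12), (0, 14), (0, 15), (0, 16), (0, 17), (0, 19), (0, 20), (0, 22), (0, 23), (0, 24), (0, 25), (0, 27), (0, 28), (0, 30), (0, 31), (1, 0), (1, 1), (1, 3), (1, 4), (1, 6), (1, 7), (1, 8), (1, 9), (1, 11), (1, 12), (1, 14), (1, 15), (1, 16), (1, 17), (1, 19), (1, 20), (1, 22), (1, 23), (1, 24), (1, 25), (1, 27), (1, 28), (1, 30), (1, 31)]
Unfold 5 (reflect across h@2): 96 holes -> [(0, 0), (0, 1), (0, 3), (0, 4), (0, 6), (0, 7), (0, 8), (0, 9), (0, 11), (0, 12), (0, 14), (0, 15), (0, 16), (0, 17), (0, 19), (0, 20), (0, 22), (0, 23), (0, 24), (0, 25), (0, 27), (0, 28), (0, 30), (0, 31), (1, 0), (1, 1), (1, 3), (1, 4), (1, 6), (1, 7), (1, 8), (1, 9), (1, 11), (1, 12), (1, 14), (1, 15), (1, 16), (1, 17), (1, 19), (1, 20), (1, 22), (1, 23), (1, 24), (1, 25), (1, 27), (1, 28), (1, 30), (1, 31), (2, 0), (2, 1), (2, 3), (2, 4), (2, 6), (2, 7), (2, 8), (2, 9), (2, 11), (2, 12), (2, 14), (2, 15), (2, 16), (2, 17), (2, 19), (2, 20), (2, 22), (2, 23), (2, 24), (2, 25), (2, 27), (2, 28), (2, 30), (2, 31), (3, 0), (3, 1), (3, 3), (3, 4), (3, 6), (3, 7), (3, 8), (3, 9), (3, 11), (3, 12), (3, 14), (3, 15), (3, 16), (3, 17), (3, 19), (3, 20), (3, 22), (3, 23), (3, 24), (3, 25), (3, 27), (3, 28), (3, 30), (3, 31)]
Holes: [(0, 0), (0, 1), (0, 3), (0, 4), (0, 6), (0, 7), (0, 8), (0, 9), (0, 11), (0, 12), (0, 14), (0, 15), (0, 16), (0, 17), (0, 19), (0, 20), (0, 22), (0, 23), (0, 24), (0, 25), (0, 27), (0, 28), (0, 30), (0, 31), (1, 0), (1, 1), (1, 3), (1, 4), (1, 6), (1, 7), (1, 8), (1, 9), (1, 11), (1, 12), (1, 14), (1, 15), (1, 16), (1, 17), (1, 19), (1, 20), (1, 22), (1, 23), (1, 24), (1, 25), (1, 27), (1, 28), (1, 30), (1, 31), (2, 0), (2, 1), (2, 3), (2, 4), (2, 6), (2, 7), (2, 8), (2, 9), (2, 11), (2, 12), (2, 14), (2, 15), (2, 16), (2, 17), (2, 19), (2, 20), (2, 22), (2, 23), (2, 24), (2, 25), (2, 27), (2, 28), (2, 30), (2, 31), (3, 0), (3, 1), (3, 3), (3, 4), (3, 6), (3, 7), (3, 8), (3, 9), (3, 11), (3, 12), (3, 14), (3, 15), (3, 16), (3, 17), (3, 19), (3, 20), (3, 22), (3, 23), (3, 24), (3, 25), (3, 27), (3, 28), (3, 30), (3, 31)]

Answer: no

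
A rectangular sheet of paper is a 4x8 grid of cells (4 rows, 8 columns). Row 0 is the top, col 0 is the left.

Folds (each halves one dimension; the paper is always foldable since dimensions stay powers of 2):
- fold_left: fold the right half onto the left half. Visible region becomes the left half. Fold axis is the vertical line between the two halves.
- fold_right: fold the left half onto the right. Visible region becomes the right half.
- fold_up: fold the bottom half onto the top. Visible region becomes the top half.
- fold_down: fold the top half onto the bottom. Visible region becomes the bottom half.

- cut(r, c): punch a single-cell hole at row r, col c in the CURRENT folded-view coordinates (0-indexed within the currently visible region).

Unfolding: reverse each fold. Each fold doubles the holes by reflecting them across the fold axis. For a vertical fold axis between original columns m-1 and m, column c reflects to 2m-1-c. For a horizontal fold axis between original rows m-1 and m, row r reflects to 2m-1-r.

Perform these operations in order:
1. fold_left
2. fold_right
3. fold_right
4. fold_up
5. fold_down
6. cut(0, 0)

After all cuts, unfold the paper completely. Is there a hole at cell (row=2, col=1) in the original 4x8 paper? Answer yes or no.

Answer: yes

Derivation:
Op 1 fold_left: fold axis v@4; visible region now rows[0,4) x cols[0,4) = 4x4
Op 2 fold_right: fold axis v@2; visible region now rows[0,4) x cols[2,4) = 4x2
Op 3 fold_right: fold axis v@3; visible region now rows[0,4) x cols[3,4) = 4x1
Op 4 fold_up: fold axis h@2; visible region now rows[0,2) x cols[3,4) = 2x1
Op 5 fold_down: fold axis h@1; visible region now rows[1,2) x cols[3,4) = 1x1
Op 6 cut(0, 0): punch at orig (1,3); cuts so far [(1, 3)]; region rows[1,2) x cols[3,4) = 1x1
Unfold 1 (reflect across h@1): 2 holes -> [(0, 3), (1, 3)]
Unfold 2 (reflect across h@2): 4 holes -> [(0, 3), (1, 3), (2, 3), (3, 3)]
Unfold 3 (reflect across v@3): 8 holes -> [(0, 2), (0, 3), (1, 2), (1, 3), (2, 2), (2, 3), (3, 2), (3, 3)]
Unfold 4 (reflect across v@2): 16 holes -> [(0, 0), (0, 1), (0, 2), (0, 3), (1, 0), (1, 1), (1, 2), (1, 3), (2, 0), (2, 1), (2, 2), (2, 3), (3, 0), (3, 1), (3, 2), (3, 3)]
Unfold 5 (reflect across v@4): 32 holes -> [(0, 0), (0, 1), (0, 2), (0, 3), (0, 4), (0, 5), (0, 6), (0, 7), (1, 0), (1, 1), (1, 2), (1, 3), (1, 4), (1, 5), (1, 6), (1, 7), (2, 0), (2, 1), (2, 2), (2, 3), (2, 4), (2, 5), (2, 6), (2, 7), (3, 0), (3, 1), (3, 2), (3, 3), (3, 4), (3, 5), (3, 6), (3, 7)]
Holes: [(0, 0), (0, 1), (0, 2), (0, 3), (0, 4), (0, 5), (0, 6), (0, 7), (1, 0), (1, 1), (1, 2), (1, 3), (1, 4), (1, 5), (1, 6), (1, 7), (2, 0), (2, 1), (2, 2), (2, 3), (2, 4), (2, 5), (2, 6), (2, 7), (3, 0), (3, 1), (3, 2), (3, 3), (3, 4), (3, 5), (3, 6), (3, 7)]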